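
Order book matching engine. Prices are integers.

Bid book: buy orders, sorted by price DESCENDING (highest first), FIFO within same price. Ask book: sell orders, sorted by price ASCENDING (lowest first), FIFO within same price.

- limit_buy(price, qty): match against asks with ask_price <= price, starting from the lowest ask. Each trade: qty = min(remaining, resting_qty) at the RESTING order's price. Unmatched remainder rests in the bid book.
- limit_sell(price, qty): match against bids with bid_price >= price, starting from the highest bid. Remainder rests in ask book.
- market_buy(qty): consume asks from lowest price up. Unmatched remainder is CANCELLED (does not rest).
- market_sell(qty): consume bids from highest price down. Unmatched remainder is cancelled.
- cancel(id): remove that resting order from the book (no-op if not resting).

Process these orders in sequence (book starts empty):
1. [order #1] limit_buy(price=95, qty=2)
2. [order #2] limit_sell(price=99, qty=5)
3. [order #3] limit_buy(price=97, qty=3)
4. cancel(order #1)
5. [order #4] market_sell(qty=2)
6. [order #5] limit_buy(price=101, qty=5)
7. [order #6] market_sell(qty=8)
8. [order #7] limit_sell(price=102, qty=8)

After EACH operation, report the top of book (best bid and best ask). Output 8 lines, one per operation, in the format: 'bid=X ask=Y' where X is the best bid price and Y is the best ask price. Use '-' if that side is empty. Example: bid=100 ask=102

Answer: bid=95 ask=-
bid=95 ask=99
bid=97 ask=99
bid=97 ask=99
bid=97 ask=99
bid=97 ask=-
bid=- ask=-
bid=- ask=102

Derivation:
After op 1 [order #1] limit_buy(price=95, qty=2): fills=none; bids=[#1:2@95] asks=[-]
After op 2 [order #2] limit_sell(price=99, qty=5): fills=none; bids=[#1:2@95] asks=[#2:5@99]
After op 3 [order #3] limit_buy(price=97, qty=3): fills=none; bids=[#3:3@97 #1:2@95] asks=[#2:5@99]
After op 4 cancel(order #1): fills=none; bids=[#3:3@97] asks=[#2:5@99]
After op 5 [order #4] market_sell(qty=2): fills=#3x#4:2@97; bids=[#3:1@97] asks=[#2:5@99]
After op 6 [order #5] limit_buy(price=101, qty=5): fills=#5x#2:5@99; bids=[#3:1@97] asks=[-]
After op 7 [order #6] market_sell(qty=8): fills=#3x#6:1@97; bids=[-] asks=[-]
After op 8 [order #7] limit_sell(price=102, qty=8): fills=none; bids=[-] asks=[#7:8@102]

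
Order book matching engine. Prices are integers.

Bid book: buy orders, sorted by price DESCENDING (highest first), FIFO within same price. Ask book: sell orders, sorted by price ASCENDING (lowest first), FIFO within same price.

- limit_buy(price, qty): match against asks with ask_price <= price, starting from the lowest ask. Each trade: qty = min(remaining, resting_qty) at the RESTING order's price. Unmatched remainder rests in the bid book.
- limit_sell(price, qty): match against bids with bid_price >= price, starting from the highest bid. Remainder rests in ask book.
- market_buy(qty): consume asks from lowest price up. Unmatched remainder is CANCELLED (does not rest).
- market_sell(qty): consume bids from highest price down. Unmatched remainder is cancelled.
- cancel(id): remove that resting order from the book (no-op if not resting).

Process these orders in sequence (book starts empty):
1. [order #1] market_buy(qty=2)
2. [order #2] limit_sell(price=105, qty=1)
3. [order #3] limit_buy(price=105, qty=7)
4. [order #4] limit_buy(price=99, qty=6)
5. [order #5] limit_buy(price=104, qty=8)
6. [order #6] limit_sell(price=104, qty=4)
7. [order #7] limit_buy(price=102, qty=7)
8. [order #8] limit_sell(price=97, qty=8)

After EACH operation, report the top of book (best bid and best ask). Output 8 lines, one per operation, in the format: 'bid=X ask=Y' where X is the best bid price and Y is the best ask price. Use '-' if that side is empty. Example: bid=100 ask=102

After op 1 [order #1] market_buy(qty=2): fills=none; bids=[-] asks=[-]
After op 2 [order #2] limit_sell(price=105, qty=1): fills=none; bids=[-] asks=[#2:1@105]
After op 3 [order #3] limit_buy(price=105, qty=7): fills=#3x#2:1@105; bids=[#3:6@105] asks=[-]
After op 4 [order #4] limit_buy(price=99, qty=6): fills=none; bids=[#3:6@105 #4:6@99] asks=[-]
After op 5 [order #5] limit_buy(price=104, qty=8): fills=none; bids=[#3:6@105 #5:8@104 #4:6@99] asks=[-]
After op 6 [order #6] limit_sell(price=104, qty=4): fills=#3x#6:4@105; bids=[#3:2@105 #5:8@104 #4:6@99] asks=[-]
After op 7 [order #7] limit_buy(price=102, qty=7): fills=none; bids=[#3:2@105 #5:8@104 #7:7@102 #4:6@99] asks=[-]
After op 8 [order #8] limit_sell(price=97, qty=8): fills=#3x#8:2@105 #5x#8:6@104; bids=[#5:2@104 #7:7@102 #4:6@99] asks=[-]

Answer: bid=- ask=-
bid=- ask=105
bid=105 ask=-
bid=105 ask=-
bid=105 ask=-
bid=105 ask=-
bid=105 ask=-
bid=104 ask=-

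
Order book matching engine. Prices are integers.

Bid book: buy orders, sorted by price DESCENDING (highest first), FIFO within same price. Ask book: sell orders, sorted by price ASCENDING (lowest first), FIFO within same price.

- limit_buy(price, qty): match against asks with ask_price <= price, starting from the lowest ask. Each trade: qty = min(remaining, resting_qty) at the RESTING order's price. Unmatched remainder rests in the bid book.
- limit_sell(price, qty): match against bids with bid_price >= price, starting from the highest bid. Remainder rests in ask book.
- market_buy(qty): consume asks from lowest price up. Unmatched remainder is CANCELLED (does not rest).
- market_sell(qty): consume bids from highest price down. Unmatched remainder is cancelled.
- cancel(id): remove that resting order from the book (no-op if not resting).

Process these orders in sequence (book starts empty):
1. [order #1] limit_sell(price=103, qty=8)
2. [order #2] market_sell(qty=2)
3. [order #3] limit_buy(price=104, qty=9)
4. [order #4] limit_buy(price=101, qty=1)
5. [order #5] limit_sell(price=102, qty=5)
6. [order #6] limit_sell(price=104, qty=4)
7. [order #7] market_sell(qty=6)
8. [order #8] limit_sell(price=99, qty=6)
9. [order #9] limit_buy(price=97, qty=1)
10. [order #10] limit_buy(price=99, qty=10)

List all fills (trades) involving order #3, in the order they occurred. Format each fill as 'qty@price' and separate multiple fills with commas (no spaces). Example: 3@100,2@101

Answer: 8@103,1@104

Derivation:
After op 1 [order #1] limit_sell(price=103, qty=8): fills=none; bids=[-] asks=[#1:8@103]
After op 2 [order #2] market_sell(qty=2): fills=none; bids=[-] asks=[#1:8@103]
After op 3 [order #3] limit_buy(price=104, qty=9): fills=#3x#1:8@103; bids=[#3:1@104] asks=[-]
After op 4 [order #4] limit_buy(price=101, qty=1): fills=none; bids=[#3:1@104 #4:1@101] asks=[-]
After op 5 [order #5] limit_sell(price=102, qty=5): fills=#3x#5:1@104; bids=[#4:1@101] asks=[#5:4@102]
After op 6 [order #6] limit_sell(price=104, qty=4): fills=none; bids=[#4:1@101] asks=[#5:4@102 #6:4@104]
After op 7 [order #7] market_sell(qty=6): fills=#4x#7:1@101; bids=[-] asks=[#5:4@102 #6:4@104]
After op 8 [order #8] limit_sell(price=99, qty=6): fills=none; bids=[-] asks=[#8:6@99 #5:4@102 #6:4@104]
After op 9 [order #9] limit_buy(price=97, qty=1): fills=none; bids=[#9:1@97] asks=[#8:6@99 #5:4@102 #6:4@104]
After op 10 [order #10] limit_buy(price=99, qty=10): fills=#10x#8:6@99; bids=[#10:4@99 #9:1@97] asks=[#5:4@102 #6:4@104]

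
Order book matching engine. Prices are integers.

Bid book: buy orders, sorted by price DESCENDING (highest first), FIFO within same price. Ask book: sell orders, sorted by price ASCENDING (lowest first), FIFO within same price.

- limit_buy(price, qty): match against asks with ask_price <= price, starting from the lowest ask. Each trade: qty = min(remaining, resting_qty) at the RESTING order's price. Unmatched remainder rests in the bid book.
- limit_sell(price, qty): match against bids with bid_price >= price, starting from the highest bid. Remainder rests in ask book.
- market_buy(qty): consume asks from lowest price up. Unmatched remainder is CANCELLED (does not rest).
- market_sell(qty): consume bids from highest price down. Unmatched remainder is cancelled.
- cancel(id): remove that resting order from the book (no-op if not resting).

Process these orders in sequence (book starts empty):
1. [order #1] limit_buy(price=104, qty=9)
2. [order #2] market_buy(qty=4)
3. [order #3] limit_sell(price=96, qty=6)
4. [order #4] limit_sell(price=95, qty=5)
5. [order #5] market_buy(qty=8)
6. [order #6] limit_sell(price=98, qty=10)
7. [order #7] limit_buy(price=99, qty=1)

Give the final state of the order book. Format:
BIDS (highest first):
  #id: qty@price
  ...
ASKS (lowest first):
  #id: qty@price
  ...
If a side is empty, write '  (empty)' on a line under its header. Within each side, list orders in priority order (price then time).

After op 1 [order #1] limit_buy(price=104, qty=9): fills=none; bids=[#1:9@104] asks=[-]
After op 2 [order #2] market_buy(qty=4): fills=none; bids=[#1:9@104] asks=[-]
After op 3 [order #3] limit_sell(price=96, qty=6): fills=#1x#3:6@104; bids=[#1:3@104] asks=[-]
After op 4 [order #4] limit_sell(price=95, qty=5): fills=#1x#4:3@104; bids=[-] asks=[#4:2@95]
After op 5 [order #5] market_buy(qty=8): fills=#5x#4:2@95; bids=[-] asks=[-]
After op 6 [order #6] limit_sell(price=98, qty=10): fills=none; bids=[-] asks=[#6:10@98]
After op 7 [order #7] limit_buy(price=99, qty=1): fills=#7x#6:1@98; bids=[-] asks=[#6:9@98]

Answer: BIDS (highest first):
  (empty)
ASKS (lowest first):
  #6: 9@98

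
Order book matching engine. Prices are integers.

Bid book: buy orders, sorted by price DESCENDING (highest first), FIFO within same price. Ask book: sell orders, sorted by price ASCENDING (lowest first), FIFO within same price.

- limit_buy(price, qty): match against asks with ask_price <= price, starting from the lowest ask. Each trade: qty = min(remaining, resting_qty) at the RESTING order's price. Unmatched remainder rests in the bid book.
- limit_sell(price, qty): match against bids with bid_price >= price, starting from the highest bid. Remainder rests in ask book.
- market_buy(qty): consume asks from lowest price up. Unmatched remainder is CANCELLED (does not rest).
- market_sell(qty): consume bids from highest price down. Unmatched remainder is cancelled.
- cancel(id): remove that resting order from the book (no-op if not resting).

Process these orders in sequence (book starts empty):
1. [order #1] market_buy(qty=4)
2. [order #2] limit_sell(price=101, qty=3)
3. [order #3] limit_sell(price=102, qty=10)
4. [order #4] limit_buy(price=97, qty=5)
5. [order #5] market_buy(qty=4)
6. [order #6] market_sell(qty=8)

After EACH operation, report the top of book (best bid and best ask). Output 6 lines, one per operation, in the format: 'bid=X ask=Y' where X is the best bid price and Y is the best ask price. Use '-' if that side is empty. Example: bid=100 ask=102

Answer: bid=- ask=-
bid=- ask=101
bid=- ask=101
bid=97 ask=101
bid=97 ask=102
bid=- ask=102

Derivation:
After op 1 [order #1] market_buy(qty=4): fills=none; bids=[-] asks=[-]
After op 2 [order #2] limit_sell(price=101, qty=3): fills=none; bids=[-] asks=[#2:3@101]
After op 3 [order #3] limit_sell(price=102, qty=10): fills=none; bids=[-] asks=[#2:3@101 #3:10@102]
After op 4 [order #4] limit_buy(price=97, qty=5): fills=none; bids=[#4:5@97] asks=[#2:3@101 #3:10@102]
After op 5 [order #5] market_buy(qty=4): fills=#5x#2:3@101 #5x#3:1@102; bids=[#4:5@97] asks=[#3:9@102]
After op 6 [order #6] market_sell(qty=8): fills=#4x#6:5@97; bids=[-] asks=[#3:9@102]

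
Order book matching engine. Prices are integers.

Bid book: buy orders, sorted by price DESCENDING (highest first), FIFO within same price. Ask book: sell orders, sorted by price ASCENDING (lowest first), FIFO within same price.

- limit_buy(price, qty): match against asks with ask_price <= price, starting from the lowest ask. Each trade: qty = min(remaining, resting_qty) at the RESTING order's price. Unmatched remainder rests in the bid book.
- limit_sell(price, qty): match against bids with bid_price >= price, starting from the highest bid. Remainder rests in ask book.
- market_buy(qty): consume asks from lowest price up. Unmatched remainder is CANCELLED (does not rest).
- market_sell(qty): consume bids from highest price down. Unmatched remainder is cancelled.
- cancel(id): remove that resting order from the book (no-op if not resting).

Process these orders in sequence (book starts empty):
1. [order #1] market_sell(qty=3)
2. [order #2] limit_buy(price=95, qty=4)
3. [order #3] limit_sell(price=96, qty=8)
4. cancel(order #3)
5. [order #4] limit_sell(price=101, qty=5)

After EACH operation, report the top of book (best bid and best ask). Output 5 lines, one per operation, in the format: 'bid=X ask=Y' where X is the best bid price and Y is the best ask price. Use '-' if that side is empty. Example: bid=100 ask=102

After op 1 [order #1] market_sell(qty=3): fills=none; bids=[-] asks=[-]
After op 2 [order #2] limit_buy(price=95, qty=4): fills=none; bids=[#2:4@95] asks=[-]
After op 3 [order #3] limit_sell(price=96, qty=8): fills=none; bids=[#2:4@95] asks=[#3:8@96]
After op 4 cancel(order #3): fills=none; bids=[#2:4@95] asks=[-]
After op 5 [order #4] limit_sell(price=101, qty=5): fills=none; bids=[#2:4@95] asks=[#4:5@101]

Answer: bid=- ask=-
bid=95 ask=-
bid=95 ask=96
bid=95 ask=-
bid=95 ask=101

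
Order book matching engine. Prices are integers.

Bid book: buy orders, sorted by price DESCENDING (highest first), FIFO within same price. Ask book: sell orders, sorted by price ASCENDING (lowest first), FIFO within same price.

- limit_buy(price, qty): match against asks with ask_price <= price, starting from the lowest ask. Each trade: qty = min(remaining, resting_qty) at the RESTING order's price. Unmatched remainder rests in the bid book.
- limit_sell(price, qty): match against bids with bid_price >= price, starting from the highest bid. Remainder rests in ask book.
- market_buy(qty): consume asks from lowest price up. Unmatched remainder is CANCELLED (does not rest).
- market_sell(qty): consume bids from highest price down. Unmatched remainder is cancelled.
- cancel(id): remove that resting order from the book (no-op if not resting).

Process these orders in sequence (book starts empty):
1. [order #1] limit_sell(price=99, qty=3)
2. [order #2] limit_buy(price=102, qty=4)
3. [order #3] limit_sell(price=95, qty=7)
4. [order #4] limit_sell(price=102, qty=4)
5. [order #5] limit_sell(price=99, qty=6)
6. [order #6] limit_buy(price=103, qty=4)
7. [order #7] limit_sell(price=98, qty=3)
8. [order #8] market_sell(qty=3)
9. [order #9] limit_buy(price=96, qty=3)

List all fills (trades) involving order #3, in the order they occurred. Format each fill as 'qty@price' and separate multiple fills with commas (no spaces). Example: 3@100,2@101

After op 1 [order #1] limit_sell(price=99, qty=3): fills=none; bids=[-] asks=[#1:3@99]
After op 2 [order #2] limit_buy(price=102, qty=4): fills=#2x#1:3@99; bids=[#2:1@102] asks=[-]
After op 3 [order #3] limit_sell(price=95, qty=7): fills=#2x#3:1@102; bids=[-] asks=[#3:6@95]
After op 4 [order #4] limit_sell(price=102, qty=4): fills=none; bids=[-] asks=[#3:6@95 #4:4@102]
After op 5 [order #5] limit_sell(price=99, qty=6): fills=none; bids=[-] asks=[#3:6@95 #5:6@99 #4:4@102]
After op 6 [order #6] limit_buy(price=103, qty=4): fills=#6x#3:4@95; bids=[-] asks=[#3:2@95 #5:6@99 #4:4@102]
After op 7 [order #7] limit_sell(price=98, qty=3): fills=none; bids=[-] asks=[#3:2@95 #7:3@98 #5:6@99 #4:4@102]
After op 8 [order #8] market_sell(qty=3): fills=none; bids=[-] asks=[#3:2@95 #7:3@98 #5:6@99 #4:4@102]
After op 9 [order #9] limit_buy(price=96, qty=3): fills=#9x#3:2@95; bids=[#9:1@96] asks=[#7:3@98 #5:6@99 #4:4@102]

Answer: 1@102,4@95,2@95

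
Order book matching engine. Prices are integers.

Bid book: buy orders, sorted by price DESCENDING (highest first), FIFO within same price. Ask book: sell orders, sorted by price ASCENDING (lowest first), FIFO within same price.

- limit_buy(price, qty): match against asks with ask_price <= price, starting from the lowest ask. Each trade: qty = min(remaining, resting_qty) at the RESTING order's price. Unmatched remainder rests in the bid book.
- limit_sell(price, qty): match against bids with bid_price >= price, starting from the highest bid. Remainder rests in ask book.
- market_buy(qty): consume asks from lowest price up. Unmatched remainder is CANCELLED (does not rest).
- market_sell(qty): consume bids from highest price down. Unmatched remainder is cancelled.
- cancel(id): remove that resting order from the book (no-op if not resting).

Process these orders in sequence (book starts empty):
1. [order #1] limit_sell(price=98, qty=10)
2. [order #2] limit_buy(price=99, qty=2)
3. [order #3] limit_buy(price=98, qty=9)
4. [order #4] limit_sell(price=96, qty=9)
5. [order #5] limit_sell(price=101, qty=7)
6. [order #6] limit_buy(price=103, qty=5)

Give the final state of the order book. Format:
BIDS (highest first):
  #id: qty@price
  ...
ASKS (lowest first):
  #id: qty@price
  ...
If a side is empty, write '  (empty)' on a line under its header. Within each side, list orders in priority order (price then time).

After op 1 [order #1] limit_sell(price=98, qty=10): fills=none; bids=[-] asks=[#1:10@98]
After op 2 [order #2] limit_buy(price=99, qty=2): fills=#2x#1:2@98; bids=[-] asks=[#1:8@98]
After op 3 [order #3] limit_buy(price=98, qty=9): fills=#3x#1:8@98; bids=[#3:1@98] asks=[-]
After op 4 [order #4] limit_sell(price=96, qty=9): fills=#3x#4:1@98; bids=[-] asks=[#4:8@96]
After op 5 [order #5] limit_sell(price=101, qty=7): fills=none; bids=[-] asks=[#4:8@96 #5:7@101]
After op 6 [order #6] limit_buy(price=103, qty=5): fills=#6x#4:5@96; bids=[-] asks=[#4:3@96 #5:7@101]

Answer: BIDS (highest first):
  (empty)
ASKS (lowest first):
  #4: 3@96
  #5: 7@101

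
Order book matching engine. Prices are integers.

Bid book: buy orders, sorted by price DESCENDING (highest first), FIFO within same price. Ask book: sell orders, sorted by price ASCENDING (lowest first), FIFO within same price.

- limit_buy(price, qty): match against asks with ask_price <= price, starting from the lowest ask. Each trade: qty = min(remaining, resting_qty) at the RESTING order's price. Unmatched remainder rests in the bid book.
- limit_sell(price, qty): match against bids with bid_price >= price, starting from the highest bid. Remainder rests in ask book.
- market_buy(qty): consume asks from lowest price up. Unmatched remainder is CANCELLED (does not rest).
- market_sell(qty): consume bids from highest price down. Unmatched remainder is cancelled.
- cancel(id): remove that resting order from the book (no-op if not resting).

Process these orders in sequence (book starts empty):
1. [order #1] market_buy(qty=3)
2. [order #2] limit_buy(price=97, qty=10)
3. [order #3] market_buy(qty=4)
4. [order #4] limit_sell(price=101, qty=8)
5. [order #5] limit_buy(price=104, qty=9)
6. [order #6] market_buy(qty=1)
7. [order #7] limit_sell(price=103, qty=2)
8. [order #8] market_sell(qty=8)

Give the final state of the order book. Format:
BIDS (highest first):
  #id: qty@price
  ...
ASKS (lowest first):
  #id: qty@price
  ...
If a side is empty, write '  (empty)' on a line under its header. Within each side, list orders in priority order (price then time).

Answer: BIDS (highest first):
  #2: 2@97
ASKS (lowest first):
  #7: 1@103

Derivation:
After op 1 [order #1] market_buy(qty=3): fills=none; bids=[-] asks=[-]
After op 2 [order #2] limit_buy(price=97, qty=10): fills=none; bids=[#2:10@97] asks=[-]
After op 3 [order #3] market_buy(qty=4): fills=none; bids=[#2:10@97] asks=[-]
After op 4 [order #4] limit_sell(price=101, qty=8): fills=none; bids=[#2:10@97] asks=[#4:8@101]
After op 5 [order #5] limit_buy(price=104, qty=9): fills=#5x#4:8@101; bids=[#5:1@104 #2:10@97] asks=[-]
After op 6 [order #6] market_buy(qty=1): fills=none; bids=[#5:1@104 #2:10@97] asks=[-]
After op 7 [order #7] limit_sell(price=103, qty=2): fills=#5x#7:1@104; bids=[#2:10@97] asks=[#7:1@103]
After op 8 [order #8] market_sell(qty=8): fills=#2x#8:8@97; bids=[#2:2@97] asks=[#7:1@103]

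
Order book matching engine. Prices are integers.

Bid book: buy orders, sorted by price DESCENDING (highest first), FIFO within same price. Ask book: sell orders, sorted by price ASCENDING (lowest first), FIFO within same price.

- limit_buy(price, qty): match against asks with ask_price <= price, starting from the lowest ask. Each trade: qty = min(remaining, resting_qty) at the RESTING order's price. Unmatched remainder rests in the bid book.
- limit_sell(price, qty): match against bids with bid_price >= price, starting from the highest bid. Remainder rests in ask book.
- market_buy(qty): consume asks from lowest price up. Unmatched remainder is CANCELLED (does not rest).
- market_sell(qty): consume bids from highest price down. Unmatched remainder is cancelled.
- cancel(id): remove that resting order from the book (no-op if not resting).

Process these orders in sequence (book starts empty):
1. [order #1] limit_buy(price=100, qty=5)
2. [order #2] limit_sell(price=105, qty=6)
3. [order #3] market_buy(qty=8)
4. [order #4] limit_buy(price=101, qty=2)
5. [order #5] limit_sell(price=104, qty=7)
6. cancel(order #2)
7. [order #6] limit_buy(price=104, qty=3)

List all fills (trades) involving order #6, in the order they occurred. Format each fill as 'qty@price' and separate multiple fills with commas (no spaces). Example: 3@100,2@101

Answer: 3@104

Derivation:
After op 1 [order #1] limit_buy(price=100, qty=5): fills=none; bids=[#1:5@100] asks=[-]
After op 2 [order #2] limit_sell(price=105, qty=6): fills=none; bids=[#1:5@100] asks=[#2:6@105]
After op 3 [order #3] market_buy(qty=8): fills=#3x#2:6@105; bids=[#1:5@100] asks=[-]
After op 4 [order #4] limit_buy(price=101, qty=2): fills=none; bids=[#4:2@101 #1:5@100] asks=[-]
After op 5 [order #5] limit_sell(price=104, qty=7): fills=none; bids=[#4:2@101 #1:5@100] asks=[#5:7@104]
After op 6 cancel(order #2): fills=none; bids=[#4:2@101 #1:5@100] asks=[#5:7@104]
After op 7 [order #6] limit_buy(price=104, qty=3): fills=#6x#5:3@104; bids=[#4:2@101 #1:5@100] asks=[#5:4@104]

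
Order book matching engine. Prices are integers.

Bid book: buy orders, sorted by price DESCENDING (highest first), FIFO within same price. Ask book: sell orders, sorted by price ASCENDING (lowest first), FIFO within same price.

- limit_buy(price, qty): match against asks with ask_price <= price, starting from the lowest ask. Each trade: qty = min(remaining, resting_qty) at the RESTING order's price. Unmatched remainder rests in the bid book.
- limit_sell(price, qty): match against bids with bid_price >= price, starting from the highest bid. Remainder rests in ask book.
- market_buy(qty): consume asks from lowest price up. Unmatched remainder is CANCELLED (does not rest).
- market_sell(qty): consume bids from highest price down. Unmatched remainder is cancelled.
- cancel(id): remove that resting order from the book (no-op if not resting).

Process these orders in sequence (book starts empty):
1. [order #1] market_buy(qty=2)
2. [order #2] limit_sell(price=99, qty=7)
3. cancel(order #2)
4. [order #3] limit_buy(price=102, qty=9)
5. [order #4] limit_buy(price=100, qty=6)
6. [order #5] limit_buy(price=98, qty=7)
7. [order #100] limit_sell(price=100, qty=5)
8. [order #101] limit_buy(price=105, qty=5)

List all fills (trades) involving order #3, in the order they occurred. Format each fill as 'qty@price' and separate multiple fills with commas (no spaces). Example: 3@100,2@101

After op 1 [order #1] market_buy(qty=2): fills=none; bids=[-] asks=[-]
After op 2 [order #2] limit_sell(price=99, qty=7): fills=none; bids=[-] asks=[#2:7@99]
After op 3 cancel(order #2): fills=none; bids=[-] asks=[-]
After op 4 [order #3] limit_buy(price=102, qty=9): fills=none; bids=[#3:9@102] asks=[-]
After op 5 [order #4] limit_buy(price=100, qty=6): fills=none; bids=[#3:9@102 #4:6@100] asks=[-]
After op 6 [order #5] limit_buy(price=98, qty=7): fills=none; bids=[#3:9@102 #4:6@100 #5:7@98] asks=[-]
After op 7 [order #100] limit_sell(price=100, qty=5): fills=#3x#100:5@102; bids=[#3:4@102 #4:6@100 #5:7@98] asks=[-]
After op 8 [order #101] limit_buy(price=105, qty=5): fills=none; bids=[#101:5@105 #3:4@102 #4:6@100 #5:7@98] asks=[-]

Answer: 5@102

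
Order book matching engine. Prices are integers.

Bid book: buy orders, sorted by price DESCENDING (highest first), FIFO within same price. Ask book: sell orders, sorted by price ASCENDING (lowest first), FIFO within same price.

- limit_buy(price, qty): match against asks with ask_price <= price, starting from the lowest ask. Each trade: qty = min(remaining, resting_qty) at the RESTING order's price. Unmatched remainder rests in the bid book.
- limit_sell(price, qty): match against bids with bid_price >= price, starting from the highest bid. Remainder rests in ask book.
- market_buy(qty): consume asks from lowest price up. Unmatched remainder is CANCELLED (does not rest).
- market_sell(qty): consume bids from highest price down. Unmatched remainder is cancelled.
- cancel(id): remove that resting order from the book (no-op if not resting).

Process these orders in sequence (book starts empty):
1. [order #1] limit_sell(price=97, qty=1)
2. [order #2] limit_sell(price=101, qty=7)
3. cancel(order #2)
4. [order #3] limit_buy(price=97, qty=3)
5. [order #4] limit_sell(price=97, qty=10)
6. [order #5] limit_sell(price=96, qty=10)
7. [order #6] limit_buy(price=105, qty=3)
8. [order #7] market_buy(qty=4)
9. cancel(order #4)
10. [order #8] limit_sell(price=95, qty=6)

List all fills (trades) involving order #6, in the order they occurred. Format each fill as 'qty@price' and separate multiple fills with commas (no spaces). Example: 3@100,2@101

Answer: 3@96

Derivation:
After op 1 [order #1] limit_sell(price=97, qty=1): fills=none; bids=[-] asks=[#1:1@97]
After op 2 [order #2] limit_sell(price=101, qty=7): fills=none; bids=[-] asks=[#1:1@97 #2:7@101]
After op 3 cancel(order #2): fills=none; bids=[-] asks=[#1:1@97]
After op 4 [order #3] limit_buy(price=97, qty=3): fills=#3x#1:1@97; bids=[#3:2@97] asks=[-]
After op 5 [order #4] limit_sell(price=97, qty=10): fills=#3x#4:2@97; bids=[-] asks=[#4:8@97]
After op 6 [order #5] limit_sell(price=96, qty=10): fills=none; bids=[-] asks=[#5:10@96 #4:8@97]
After op 7 [order #6] limit_buy(price=105, qty=3): fills=#6x#5:3@96; bids=[-] asks=[#5:7@96 #4:8@97]
After op 8 [order #7] market_buy(qty=4): fills=#7x#5:4@96; bids=[-] asks=[#5:3@96 #4:8@97]
After op 9 cancel(order #4): fills=none; bids=[-] asks=[#5:3@96]
After op 10 [order #8] limit_sell(price=95, qty=6): fills=none; bids=[-] asks=[#8:6@95 #5:3@96]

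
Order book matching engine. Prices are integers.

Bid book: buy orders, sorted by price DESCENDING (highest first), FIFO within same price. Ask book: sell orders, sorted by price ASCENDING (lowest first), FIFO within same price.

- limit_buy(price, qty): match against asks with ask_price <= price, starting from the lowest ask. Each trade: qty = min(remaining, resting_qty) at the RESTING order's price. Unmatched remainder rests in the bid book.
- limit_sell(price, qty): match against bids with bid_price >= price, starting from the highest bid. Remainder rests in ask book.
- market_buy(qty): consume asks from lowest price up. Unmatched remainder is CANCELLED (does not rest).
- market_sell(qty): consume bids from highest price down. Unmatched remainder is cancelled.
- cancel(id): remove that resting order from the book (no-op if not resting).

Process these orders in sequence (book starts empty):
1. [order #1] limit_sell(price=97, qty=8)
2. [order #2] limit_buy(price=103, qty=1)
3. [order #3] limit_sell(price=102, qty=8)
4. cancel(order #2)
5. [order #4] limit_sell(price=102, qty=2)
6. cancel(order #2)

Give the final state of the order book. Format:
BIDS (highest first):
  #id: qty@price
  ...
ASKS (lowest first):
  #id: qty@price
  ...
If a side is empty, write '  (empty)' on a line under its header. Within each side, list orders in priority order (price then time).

Answer: BIDS (highest first):
  (empty)
ASKS (lowest first):
  #1: 7@97
  #3: 8@102
  #4: 2@102

Derivation:
After op 1 [order #1] limit_sell(price=97, qty=8): fills=none; bids=[-] asks=[#1:8@97]
After op 2 [order #2] limit_buy(price=103, qty=1): fills=#2x#1:1@97; bids=[-] asks=[#1:7@97]
After op 3 [order #3] limit_sell(price=102, qty=8): fills=none; bids=[-] asks=[#1:7@97 #3:8@102]
After op 4 cancel(order #2): fills=none; bids=[-] asks=[#1:7@97 #3:8@102]
After op 5 [order #4] limit_sell(price=102, qty=2): fills=none; bids=[-] asks=[#1:7@97 #3:8@102 #4:2@102]
After op 6 cancel(order #2): fills=none; bids=[-] asks=[#1:7@97 #3:8@102 #4:2@102]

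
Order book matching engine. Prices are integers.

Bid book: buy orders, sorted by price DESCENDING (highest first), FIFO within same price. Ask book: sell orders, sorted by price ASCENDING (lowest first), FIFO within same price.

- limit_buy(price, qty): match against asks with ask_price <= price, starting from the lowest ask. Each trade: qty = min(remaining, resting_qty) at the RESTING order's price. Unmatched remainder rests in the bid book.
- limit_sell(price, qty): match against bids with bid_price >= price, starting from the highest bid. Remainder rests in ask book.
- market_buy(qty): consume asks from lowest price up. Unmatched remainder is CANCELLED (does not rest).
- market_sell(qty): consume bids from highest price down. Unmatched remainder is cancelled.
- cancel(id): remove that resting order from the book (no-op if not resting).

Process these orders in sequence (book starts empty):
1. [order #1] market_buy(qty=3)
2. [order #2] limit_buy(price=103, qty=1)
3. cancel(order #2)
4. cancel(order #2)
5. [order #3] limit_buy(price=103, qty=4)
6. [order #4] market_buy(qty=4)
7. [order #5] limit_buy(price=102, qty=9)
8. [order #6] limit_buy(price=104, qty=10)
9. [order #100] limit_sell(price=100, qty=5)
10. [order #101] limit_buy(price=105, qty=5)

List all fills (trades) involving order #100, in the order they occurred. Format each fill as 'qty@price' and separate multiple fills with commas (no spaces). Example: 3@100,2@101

Answer: 5@104

Derivation:
After op 1 [order #1] market_buy(qty=3): fills=none; bids=[-] asks=[-]
After op 2 [order #2] limit_buy(price=103, qty=1): fills=none; bids=[#2:1@103] asks=[-]
After op 3 cancel(order #2): fills=none; bids=[-] asks=[-]
After op 4 cancel(order #2): fills=none; bids=[-] asks=[-]
After op 5 [order #3] limit_buy(price=103, qty=4): fills=none; bids=[#3:4@103] asks=[-]
After op 6 [order #4] market_buy(qty=4): fills=none; bids=[#3:4@103] asks=[-]
After op 7 [order #5] limit_buy(price=102, qty=9): fills=none; bids=[#3:4@103 #5:9@102] asks=[-]
After op 8 [order #6] limit_buy(price=104, qty=10): fills=none; bids=[#6:10@104 #3:4@103 #5:9@102] asks=[-]
After op 9 [order #100] limit_sell(price=100, qty=5): fills=#6x#100:5@104; bids=[#6:5@104 #3:4@103 #5:9@102] asks=[-]
After op 10 [order #101] limit_buy(price=105, qty=5): fills=none; bids=[#101:5@105 #6:5@104 #3:4@103 #5:9@102] asks=[-]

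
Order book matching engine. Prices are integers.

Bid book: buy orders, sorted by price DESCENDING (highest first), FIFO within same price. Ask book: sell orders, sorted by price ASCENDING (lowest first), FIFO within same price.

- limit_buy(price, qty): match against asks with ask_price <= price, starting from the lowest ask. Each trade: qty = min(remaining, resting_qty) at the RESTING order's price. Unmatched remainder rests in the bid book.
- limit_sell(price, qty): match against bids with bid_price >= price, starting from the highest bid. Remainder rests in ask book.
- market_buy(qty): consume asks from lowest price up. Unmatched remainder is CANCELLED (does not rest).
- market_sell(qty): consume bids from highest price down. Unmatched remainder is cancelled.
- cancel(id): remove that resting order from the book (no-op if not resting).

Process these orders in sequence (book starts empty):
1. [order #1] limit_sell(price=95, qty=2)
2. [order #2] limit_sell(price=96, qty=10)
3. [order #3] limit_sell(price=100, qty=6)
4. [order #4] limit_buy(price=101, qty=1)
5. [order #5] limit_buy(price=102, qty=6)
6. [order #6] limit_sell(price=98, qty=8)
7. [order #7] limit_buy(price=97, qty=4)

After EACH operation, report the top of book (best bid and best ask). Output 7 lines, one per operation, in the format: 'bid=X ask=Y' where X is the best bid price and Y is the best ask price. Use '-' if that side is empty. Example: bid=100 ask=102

Answer: bid=- ask=95
bid=- ask=95
bid=- ask=95
bid=- ask=95
bid=- ask=96
bid=- ask=96
bid=- ask=96

Derivation:
After op 1 [order #1] limit_sell(price=95, qty=2): fills=none; bids=[-] asks=[#1:2@95]
After op 2 [order #2] limit_sell(price=96, qty=10): fills=none; bids=[-] asks=[#1:2@95 #2:10@96]
After op 3 [order #3] limit_sell(price=100, qty=6): fills=none; bids=[-] asks=[#1:2@95 #2:10@96 #3:6@100]
After op 4 [order #4] limit_buy(price=101, qty=1): fills=#4x#1:1@95; bids=[-] asks=[#1:1@95 #2:10@96 #3:6@100]
After op 5 [order #5] limit_buy(price=102, qty=6): fills=#5x#1:1@95 #5x#2:5@96; bids=[-] asks=[#2:5@96 #3:6@100]
After op 6 [order #6] limit_sell(price=98, qty=8): fills=none; bids=[-] asks=[#2:5@96 #6:8@98 #3:6@100]
After op 7 [order #7] limit_buy(price=97, qty=4): fills=#7x#2:4@96; bids=[-] asks=[#2:1@96 #6:8@98 #3:6@100]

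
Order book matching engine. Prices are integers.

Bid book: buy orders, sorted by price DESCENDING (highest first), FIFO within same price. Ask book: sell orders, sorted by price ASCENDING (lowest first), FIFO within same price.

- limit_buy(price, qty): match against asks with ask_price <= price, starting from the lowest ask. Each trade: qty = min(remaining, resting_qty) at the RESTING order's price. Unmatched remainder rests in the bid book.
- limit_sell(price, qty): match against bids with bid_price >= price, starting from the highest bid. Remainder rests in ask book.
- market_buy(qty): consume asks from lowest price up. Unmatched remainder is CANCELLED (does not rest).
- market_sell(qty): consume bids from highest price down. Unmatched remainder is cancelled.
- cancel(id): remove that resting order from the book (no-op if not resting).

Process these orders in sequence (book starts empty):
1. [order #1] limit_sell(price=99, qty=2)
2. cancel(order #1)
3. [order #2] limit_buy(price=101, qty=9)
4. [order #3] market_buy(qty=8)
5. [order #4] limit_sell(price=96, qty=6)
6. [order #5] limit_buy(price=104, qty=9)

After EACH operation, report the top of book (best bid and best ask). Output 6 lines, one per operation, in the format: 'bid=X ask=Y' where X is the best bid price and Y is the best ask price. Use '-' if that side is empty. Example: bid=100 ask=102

Answer: bid=- ask=99
bid=- ask=-
bid=101 ask=-
bid=101 ask=-
bid=101 ask=-
bid=104 ask=-

Derivation:
After op 1 [order #1] limit_sell(price=99, qty=2): fills=none; bids=[-] asks=[#1:2@99]
After op 2 cancel(order #1): fills=none; bids=[-] asks=[-]
After op 3 [order #2] limit_buy(price=101, qty=9): fills=none; bids=[#2:9@101] asks=[-]
After op 4 [order #3] market_buy(qty=8): fills=none; bids=[#2:9@101] asks=[-]
After op 5 [order #4] limit_sell(price=96, qty=6): fills=#2x#4:6@101; bids=[#2:3@101] asks=[-]
After op 6 [order #5] limit_buy(price=104, qty=9): fills=none; bids=[#5:9@104 #2:3@101] asks=[-]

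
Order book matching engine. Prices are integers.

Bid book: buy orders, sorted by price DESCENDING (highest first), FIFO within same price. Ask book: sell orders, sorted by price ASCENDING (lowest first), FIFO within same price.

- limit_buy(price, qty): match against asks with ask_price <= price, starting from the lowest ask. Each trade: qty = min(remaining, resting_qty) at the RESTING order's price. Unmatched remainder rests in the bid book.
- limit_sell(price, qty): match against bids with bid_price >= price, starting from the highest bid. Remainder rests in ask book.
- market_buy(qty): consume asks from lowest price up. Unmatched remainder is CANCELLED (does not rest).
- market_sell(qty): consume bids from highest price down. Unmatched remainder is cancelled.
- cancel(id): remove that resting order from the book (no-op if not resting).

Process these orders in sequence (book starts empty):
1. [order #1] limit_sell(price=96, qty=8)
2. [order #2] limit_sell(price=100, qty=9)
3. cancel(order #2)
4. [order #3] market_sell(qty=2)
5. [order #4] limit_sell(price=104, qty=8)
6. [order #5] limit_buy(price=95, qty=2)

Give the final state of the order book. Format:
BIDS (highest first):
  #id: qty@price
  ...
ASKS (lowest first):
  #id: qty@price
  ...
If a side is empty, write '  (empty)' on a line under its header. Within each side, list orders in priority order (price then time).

After op 1 [order #1] limit_sell(price=96, qty=8): fills=none; bids=[-] asks=[#1:8@96]
After op 2 [order #2] limit_sell(price=100, qty=9): fills=none; bids=[-] asks=[#1:8@96 #2:9@100]
After op 3 cancel(order #2): fills=none; bids=[-] asks=[#1:8@96]
After op 4 [order #3] market_sell(qty=2): fills=none; bids=[-] asks=[#1:8@96]
After op 5 [order #4] limit_sell(price=104, qty=8): fills=none; bids=[-] asks=[#1:8@96 #4:8@104]
After op 6 [order #5] limit_buy(price=95, qty=2): fills=none; bids=[#5:2@95] asks=[#1:8@96 #4:8@104]

Answer: BIDS (highest first):
  #5: 2@95
ASKS (lowest first):
  #1: 8@96
  #4: 8@104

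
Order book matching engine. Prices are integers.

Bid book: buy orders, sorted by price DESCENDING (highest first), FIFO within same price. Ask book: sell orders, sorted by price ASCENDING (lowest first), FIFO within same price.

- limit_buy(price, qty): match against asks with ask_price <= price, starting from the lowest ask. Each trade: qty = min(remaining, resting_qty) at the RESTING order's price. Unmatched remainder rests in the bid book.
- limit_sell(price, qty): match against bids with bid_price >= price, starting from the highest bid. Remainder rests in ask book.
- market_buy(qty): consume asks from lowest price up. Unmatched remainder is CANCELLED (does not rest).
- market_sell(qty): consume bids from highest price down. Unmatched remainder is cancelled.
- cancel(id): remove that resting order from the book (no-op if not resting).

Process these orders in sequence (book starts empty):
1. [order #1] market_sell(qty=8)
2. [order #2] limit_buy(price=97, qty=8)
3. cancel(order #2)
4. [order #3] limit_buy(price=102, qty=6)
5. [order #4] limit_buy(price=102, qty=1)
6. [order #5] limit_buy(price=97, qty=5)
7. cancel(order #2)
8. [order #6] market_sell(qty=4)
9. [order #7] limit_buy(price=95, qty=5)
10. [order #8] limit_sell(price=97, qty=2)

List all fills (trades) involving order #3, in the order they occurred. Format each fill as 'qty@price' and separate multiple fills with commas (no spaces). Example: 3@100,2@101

Answer: 4@102,2@102

Derivation:
After op 1 [order #1] market_sell(qty=8): fills=none; bids=[-] asks=[-]
After op 2 [order #2] limit_buy(price=97, qty=8): fills=none; bids=[#2:8@97] asks=[-]
After op 3 cancel(order #2): fills=none; bids=[-] asks=[-]
After op 4 [order #3] limit_buy(price=102, qty=6): fills=none; bids=[#3:6@102] asks=[-]
After op 5 [order #4] limit_buy(price=102, qty=1): fills=none; bids=[#3:6@102 #4:1@102] asks=[-]
After op 6 [order #5] limit_buy(price=97, qty=5): fills=none; bids=[#3:6@102 #4:1@102 #5:5@97] asks=[-]
After op 7 cancel(order #2): fills=none; bids=[#3:6@102 #4:1@102 #5:5@97] asks=[-]
After op 8 [order #6] market_sell(qty=4): fills=#3x#6:4@102; bids=[#3:2@102 #4:1@102 #5:5@97] asks=[-]
After op 9 [order #7] limit_buy(price=95, qty=5): fills=none; bids=[#3:2@102 #4:1@102 #5:5@97 #7:5@95] asks=[-]
After op 10 [order #8] limit_sell(price=97, qty=2): fills=#3x#8:2@102; bids=[#4:1@102 #5:5@97 #7:5@95] asks=[-]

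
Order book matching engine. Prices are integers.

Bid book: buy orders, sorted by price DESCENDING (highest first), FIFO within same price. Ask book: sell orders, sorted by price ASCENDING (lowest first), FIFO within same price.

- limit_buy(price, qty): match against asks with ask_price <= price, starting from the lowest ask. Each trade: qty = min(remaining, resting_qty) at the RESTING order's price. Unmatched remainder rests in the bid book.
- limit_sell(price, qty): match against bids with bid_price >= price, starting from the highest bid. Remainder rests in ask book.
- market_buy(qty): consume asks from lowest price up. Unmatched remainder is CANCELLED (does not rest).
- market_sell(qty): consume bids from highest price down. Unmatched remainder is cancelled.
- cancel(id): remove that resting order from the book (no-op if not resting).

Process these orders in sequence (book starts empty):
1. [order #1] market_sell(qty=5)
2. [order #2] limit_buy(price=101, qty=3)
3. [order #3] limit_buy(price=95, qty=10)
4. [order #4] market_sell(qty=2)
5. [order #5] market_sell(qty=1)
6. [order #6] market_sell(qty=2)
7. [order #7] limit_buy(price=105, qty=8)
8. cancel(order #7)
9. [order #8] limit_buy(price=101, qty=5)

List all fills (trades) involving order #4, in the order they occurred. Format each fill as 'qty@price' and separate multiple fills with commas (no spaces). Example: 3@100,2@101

Answer: 2@101

Derivation:
After op 1 [order #1] market_sell(qty=5): fills=none; bids=[-] asks=[-]
After op 2 [order #2] limit_buy(price=101, qty=3): fills=none; bids=[#2:3@101] asks=[-]
After op 3 [order #3] limit_buy(price=95, qty=10): fills=none; bids=[#2:3@101 #3:10@95] asks=[-]
After op 4 [order #4] market_sell(qty=2): fills=#2x#4:2@101; bids=[#2:1@101 #3:10@95] asks=[-]
After op 5 [order #5] market_sell(qty=1): fills=#2x#5:1@101; bids=[#3:10@95] asks=[-]
After op 6 [order #6] market_sell(qty=2): fills=#3x#6:2@95; bids=[#3:8@95] asks=[-]
After op 7 [order #7] limit_buy(price=105, qty=8): fills=none; bids=[#7:8@105 #3:8@95] asks=[-]
After op 8 cancel(order #7): fills=none; bids=[#3:8@95] asks=[-]
After op 9 [order #8] limit_buy(price=101, qty=5): fills=none; bids=[#8:5@101 #3:8@95] asks=[-]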